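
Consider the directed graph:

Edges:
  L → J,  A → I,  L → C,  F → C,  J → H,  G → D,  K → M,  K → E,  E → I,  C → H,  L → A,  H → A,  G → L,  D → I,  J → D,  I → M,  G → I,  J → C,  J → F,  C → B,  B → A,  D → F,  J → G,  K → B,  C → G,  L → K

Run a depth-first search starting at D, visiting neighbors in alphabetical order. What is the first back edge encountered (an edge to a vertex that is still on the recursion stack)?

DFS from D (visiting neighbors in alphabetical order); mark gray on enter, black on exit:
D gray
  F gray
    C gray
      B gray
        A gray
          I gray
            M gray
            M black
          I black
        A black
      B black
      G gray
        G→D: D is gray → back edge
First back edge: G → D.

G→D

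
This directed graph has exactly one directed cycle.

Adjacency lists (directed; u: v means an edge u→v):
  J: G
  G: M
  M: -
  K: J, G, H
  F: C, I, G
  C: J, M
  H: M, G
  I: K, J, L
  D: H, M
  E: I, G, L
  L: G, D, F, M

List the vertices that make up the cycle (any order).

F, I, L

DFS with gray/black marking from L:
L gray
  G gray
    M gray
    M black
  G black
  D gray
    H gray
      H→M: M black — skip
      H→G: G black — skip
    H black
    D→M: M black — skip
  D black
  F gray
    C gray
      J gray
        J→G: G black — skip
      J black
      C→M: M black — skip
    C black
    I gray
      K gray
        K→J: J black — skip
        K→G: G black — skip
        K→H: H black — skip
      K black
      I→J: J black — skip
      I→L: L is gray → back edge
Back edge closes the cycle L → F → I → L; its vertices are {F, I, L}.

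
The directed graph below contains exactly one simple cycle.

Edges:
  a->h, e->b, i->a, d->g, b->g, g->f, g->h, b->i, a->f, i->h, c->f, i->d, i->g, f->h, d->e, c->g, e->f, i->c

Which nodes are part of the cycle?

DFS with gray/black marking from e:
e gray
  b gray
    i gray
      g gray
        f gray
          h gray
          h black
        f black
        g→h: h black — skip
      g black
      d gray
        d→e: e is gray → back edge
Back edge closes the cycle e → b → i → d → e; its vertices are {b, d, e, i}.

b, d, e, i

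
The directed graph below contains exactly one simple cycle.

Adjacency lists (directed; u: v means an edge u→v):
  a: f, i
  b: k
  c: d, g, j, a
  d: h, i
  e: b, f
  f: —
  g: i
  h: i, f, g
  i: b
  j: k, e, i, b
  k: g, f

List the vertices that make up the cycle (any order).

DFS with gray/black marking from k:
k gray
  g gray
    i gray
      b gray
        b→k: k is gray → back edge
Back edge closes the cycle k → g → i → b → k; its vertices are {b, g, i, k}.

b, g, i, k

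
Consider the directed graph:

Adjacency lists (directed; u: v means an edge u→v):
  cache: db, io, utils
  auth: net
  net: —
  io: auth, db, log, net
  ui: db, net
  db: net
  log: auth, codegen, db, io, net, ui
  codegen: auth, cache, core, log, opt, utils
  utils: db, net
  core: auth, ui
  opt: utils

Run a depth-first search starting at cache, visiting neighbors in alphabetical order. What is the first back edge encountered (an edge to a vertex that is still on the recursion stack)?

codegen->cache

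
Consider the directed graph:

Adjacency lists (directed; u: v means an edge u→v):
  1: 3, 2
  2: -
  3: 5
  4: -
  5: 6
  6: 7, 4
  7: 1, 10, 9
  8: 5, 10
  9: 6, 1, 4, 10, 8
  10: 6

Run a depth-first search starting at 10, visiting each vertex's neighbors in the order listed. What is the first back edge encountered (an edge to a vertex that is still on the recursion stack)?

5→6

DFS from 10 (visiting each vertex's neighbors in the order listed); mark gray on enter, black on exit:
10 gray
  6 gray
    7 gray
      1 gray
        3 gray
          5 gray
            5→6: 6 is gray → back edge
First back edge: 5 → 6.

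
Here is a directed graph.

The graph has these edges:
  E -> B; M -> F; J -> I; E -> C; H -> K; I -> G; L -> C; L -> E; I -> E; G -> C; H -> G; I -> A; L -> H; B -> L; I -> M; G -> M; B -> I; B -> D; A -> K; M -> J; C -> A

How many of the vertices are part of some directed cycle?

A vertex is on a directed cycle iff it belongs to a strongly connected component of size ≥ 2 (or has a self-loop).
The vertices on cycles are {B, E, G, H, I, J, L, M} — 8 in total.

8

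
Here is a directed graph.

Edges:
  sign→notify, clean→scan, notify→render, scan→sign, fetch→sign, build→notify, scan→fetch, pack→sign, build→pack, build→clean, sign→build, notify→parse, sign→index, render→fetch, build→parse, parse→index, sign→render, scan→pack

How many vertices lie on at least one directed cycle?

A vertex is on a directed cycle iff it belongs to a strongly connected component of size ≥ 2 (or has a self-loop).
The vertices on cycles are {pack, scan, sign, build, clean, fetch, notify, render} — 8 in total.

8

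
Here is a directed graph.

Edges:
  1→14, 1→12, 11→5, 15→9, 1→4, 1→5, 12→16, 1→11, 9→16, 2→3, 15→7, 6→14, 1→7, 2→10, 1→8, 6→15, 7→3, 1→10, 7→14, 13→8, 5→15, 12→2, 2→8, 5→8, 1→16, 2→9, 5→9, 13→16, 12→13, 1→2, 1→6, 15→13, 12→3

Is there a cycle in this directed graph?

No

DFS with white/gray/black marking, starting from 6:
6 gray
  14 gray
  14 black
  15 gray
    13 gray
      8 gray
      8 black
      16 gray
      16 black
    13 black
    7 gray
      3 gray
      3 black
      7→14: 14 black — skip
    7 black
    9 gray
      9→16: 16 black — skip
    9 black
  15 black
6 black
12 gray
  2 gray
    2→8: 8 black — skip
    2→3: 3 black — skip
    2→9: 9 black — skip
    10 gray
    10 black
  2 black
  12→3: 3 black — skip
  12→13: 13 black — skip
  12→16: 16 black — skip
12 black
5 gray
  5→15: 15 black — skip
  5→9: 9 black — skip
  5→8: 8 black — skip
5 black
1 gray
  1→14: 14 black — skip
  4 gray
  4 black
  1→10: 10 black — skip
  1→16: 16 black — skip
  1→5: 5 black — skip
  1→2: 2 black — skip
  1→12: 12 black — skip
  1→7: 7 black — skip
  1→8: 8 black — skip
  11 gray
    11→5: 5 black — skip
  11 black
  1→6: 6 black — skip
1 black
Every edge goes to a white or black vertex — no back edge, so the graph is acyclic.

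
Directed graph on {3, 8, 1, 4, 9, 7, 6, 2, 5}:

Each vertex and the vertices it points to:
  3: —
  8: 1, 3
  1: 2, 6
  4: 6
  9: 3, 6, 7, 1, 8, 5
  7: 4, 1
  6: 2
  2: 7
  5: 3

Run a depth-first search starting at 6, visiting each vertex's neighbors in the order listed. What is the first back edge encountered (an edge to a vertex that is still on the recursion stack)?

DFS from 6 (visiting each vertex's neighbors in the order listed); mark gray on enter, black on exit:
6 gray
  2 gray
    7 gray
      4 gray
        4→6: 6 is gray → back edge
First back edge: 4 → 6.

4→6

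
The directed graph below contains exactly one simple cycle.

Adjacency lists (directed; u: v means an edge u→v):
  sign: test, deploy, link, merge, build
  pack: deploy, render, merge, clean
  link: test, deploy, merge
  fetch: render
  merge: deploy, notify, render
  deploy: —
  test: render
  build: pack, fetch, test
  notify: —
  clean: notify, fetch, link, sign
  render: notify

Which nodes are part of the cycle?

DFS with gray/black marking from clean:
clean gray
  notify gray
  notify black
  fetch gray
    render gray
      render→notify: notify black — skip
    render black
  fetch black
  link gray
    test gray
      test→render: render black — skip
    test black
    deploy gray
    deploy black
    merge gray
      merge→deploy: deploy black — skip
      merge→notify: notify black — skip
      merge→render: render black — skip
    merge black
  link black
  sign gray
    sign→test: test black — skip
    sign→deploy: deploy black — skip
    sign→link: link black — skip
    sign→merge: merge black — skip
    build gray
      pack gray
        pack→deploy: deploy black — skip
        pack→render: render black — skip
        pack→merge: merge black — skip
        pack→clean: clean is gray → back edge
Back edge closes the cycle clean → sign → build → pack → clean; its vertices are {pack, sign, build, clean}.

pack, sign, build, clean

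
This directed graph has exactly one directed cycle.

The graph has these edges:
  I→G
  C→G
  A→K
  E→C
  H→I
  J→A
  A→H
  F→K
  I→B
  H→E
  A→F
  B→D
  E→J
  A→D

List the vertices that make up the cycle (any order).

A, E, H, J

DFS with gray/black marking from A:
A gray
  D gray
  D black
  H gray
    E gray
      C gray
        G gray
        G black
      C black
      J gray
        J→A: A is gray → back edge
Back edge closes the cycle A → H → E → J → A; its vertices are {A, E, H, J}.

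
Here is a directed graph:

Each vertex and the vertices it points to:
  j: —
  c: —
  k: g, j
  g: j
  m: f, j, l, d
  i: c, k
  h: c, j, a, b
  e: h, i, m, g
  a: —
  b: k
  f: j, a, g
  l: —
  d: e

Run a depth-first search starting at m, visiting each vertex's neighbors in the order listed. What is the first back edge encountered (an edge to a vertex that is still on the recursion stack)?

DFS from m (visiting each vertex's neighbors in the order listed); mark gray on enter, black on exit:
m gray
  f gray
    j gray
    j black
    a gray
    a black
    g gray
      g→j: j black — skip
    g black
  f black
  m→j: j black — skip
  l gray
  l black
  d gray
    e gray
      h gray
        c gray
        c black
        h→j: j black — skip
        h→a: a black — skip
        b gray
          k gray
            k→g: g black — skip
            k→j: j black — skip
          k black
        b black
      h black
      i gray
        i→c: c black — skip
        i→k: k black — skip
      i black
      e→m: m is gray → back edge
First back edge: e → m.

e→m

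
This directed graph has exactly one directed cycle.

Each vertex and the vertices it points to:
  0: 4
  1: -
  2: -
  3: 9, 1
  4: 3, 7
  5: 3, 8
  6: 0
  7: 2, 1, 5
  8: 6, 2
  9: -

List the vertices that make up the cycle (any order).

0, 4, 5, 6, 7, 8

DFS with gray/black marking from 4:
4 gray
  3 gray
    9 gray
    9 black
    1 gray
    1 black
  3 black
  7 gray
    2 gray
    2 black
    7→1: 1 black — skip
    5 gray
      5→3: 3 black — skip
      8 gray
        6 gray
          0 gray
            0→4: 4 is gray → back edge
Back edge closes the cycle 4 → 7 → 5 → 8 → 6 → 0 → 4; its vertices are {0, 4, 5, 6, 7, 8}.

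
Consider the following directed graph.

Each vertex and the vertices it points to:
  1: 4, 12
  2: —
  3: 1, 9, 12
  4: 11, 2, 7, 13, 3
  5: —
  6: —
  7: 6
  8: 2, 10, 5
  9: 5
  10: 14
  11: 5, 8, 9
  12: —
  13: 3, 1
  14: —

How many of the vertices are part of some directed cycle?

A vertex is on a directed cycle iff it belongs to a strongly connected component of size ≥ 2 (or has a self-loop).
The vertices on cycles are {1, 3, 4, 13} — 4 in total.

4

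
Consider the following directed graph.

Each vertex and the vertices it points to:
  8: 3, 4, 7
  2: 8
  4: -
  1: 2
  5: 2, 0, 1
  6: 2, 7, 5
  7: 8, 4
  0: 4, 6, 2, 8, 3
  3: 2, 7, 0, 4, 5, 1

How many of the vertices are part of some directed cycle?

8

A vertex is on a directed cycle iff it belongs to a strongly connected component of size ≥ 2 (or has a self-loop).
The vertices on cycles are {0, 1, 2, 3, 5, 6, 7, 8} — 8 in total.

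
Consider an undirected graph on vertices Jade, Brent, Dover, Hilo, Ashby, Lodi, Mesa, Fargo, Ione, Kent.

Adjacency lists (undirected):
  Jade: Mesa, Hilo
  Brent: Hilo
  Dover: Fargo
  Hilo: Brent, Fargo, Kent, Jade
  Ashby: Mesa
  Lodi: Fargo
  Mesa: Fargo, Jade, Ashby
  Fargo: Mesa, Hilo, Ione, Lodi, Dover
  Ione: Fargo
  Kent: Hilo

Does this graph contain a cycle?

DFS, tracking each vertex's parent; an edge to a visited non-parent vertex closes a cycle.
Start from Kent:
visit Kent (parent –)
  visit Hilo (parent Kent)
    visit Brent (parent Hilo)
      Brent–Hilo: parent, skip
    visit Fargo (parent Hilo)
      visit Mesa (parent Fargo)
        Mesa–Fargo: parent, skip
        visit Jade (parent Mesa)
          Jade–Mesa: parent, skip
          Jade–Hilo: Hilo visited and ≠ parent → cycle
Cycle: Hilo – Fargo – Mesa – Jade – Hilo.

Yes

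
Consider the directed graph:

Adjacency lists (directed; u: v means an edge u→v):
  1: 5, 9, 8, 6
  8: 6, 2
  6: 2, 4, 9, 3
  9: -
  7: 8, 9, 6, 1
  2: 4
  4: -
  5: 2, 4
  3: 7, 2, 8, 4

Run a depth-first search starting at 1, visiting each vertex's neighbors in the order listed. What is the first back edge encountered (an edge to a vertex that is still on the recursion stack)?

DFS from 1 (visiting each vertex's neighbors in the order listed); mark gray on enter, black on exit:
1 gray
  5 gray
    2 gray
      4 gray
      4 black
    2 black
    5→4: 4 black — skip
  5 black
  9 gray
  9 black
  8 gray
    6 gray
      6→2: 2 black — skip
      6→4: 4 black — skip
      6→9: 9 black — skip
      3 gray
        7 gray
          7→8: 8 is gray → back edge
First back edge: 7 → 8.

7→8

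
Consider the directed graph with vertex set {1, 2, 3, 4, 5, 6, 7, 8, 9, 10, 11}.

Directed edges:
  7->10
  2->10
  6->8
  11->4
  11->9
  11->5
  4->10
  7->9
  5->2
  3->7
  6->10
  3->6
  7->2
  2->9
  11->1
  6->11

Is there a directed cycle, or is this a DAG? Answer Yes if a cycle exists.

No

DFS with white/gray/black marking, starting from 4:
4 gray
  10 gray
  10 black
4 black
1 gray
1 black
2 gray
  9 gray
  9 black
  2→10: 10 black — skip
2 black
3 gray
  6 gray
    8 gray
    8 black
    11 gray
      11→9: 9 black — skip
      11→1: 1 black — skip
      5 gray
        5→2: 2 black — skip
      5 black
      11→4: 4 black — skip
    11 black
    6→10: 10 black — skip
  6 black
  7 gray
    7→10: 10 black — skip
    7→2: 2 black — skip
    7→9: 9 black — skip
  7 black
3 black
Every edge goes to a white or black vertex — no back edge, so the graph is acyclic.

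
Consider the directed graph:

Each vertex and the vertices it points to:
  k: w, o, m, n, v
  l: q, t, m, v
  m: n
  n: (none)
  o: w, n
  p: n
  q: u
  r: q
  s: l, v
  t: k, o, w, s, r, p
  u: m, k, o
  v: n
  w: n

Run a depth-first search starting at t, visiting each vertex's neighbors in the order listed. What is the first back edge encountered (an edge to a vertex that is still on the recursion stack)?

DFS from t (visiting each vertex's neighbors in the order listed); mark gray on enter, black on exit:
t gray
  k gray
    w gray
      n gray
      n black
    w black
    o gray
      o→w: w black — skip
      o→n: n black — skip
    o black
    m gray
      m→n: n black — skip
    m black
    k→n: n black — skip
    v gray
      v→n: n black — skip
    v black
  k black
  t→o: o black — skip
  t→w: w black — skip
  s gray
    l gray
      q gray
        u gray
          u→m: m black — skip
          u→k: k black — skip
          u→o: o black — skip
        u black
      q black
      l→t: t is gray → back edge
First back edge: l → t.

l→t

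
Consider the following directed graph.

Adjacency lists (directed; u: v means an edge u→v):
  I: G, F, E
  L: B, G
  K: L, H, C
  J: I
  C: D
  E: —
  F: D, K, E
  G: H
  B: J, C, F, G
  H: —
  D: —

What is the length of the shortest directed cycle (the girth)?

4

For each vertex v, BFS finds the shortest path from v back to v.
The shortest such closed walk is L → B → F → K → L, length 4.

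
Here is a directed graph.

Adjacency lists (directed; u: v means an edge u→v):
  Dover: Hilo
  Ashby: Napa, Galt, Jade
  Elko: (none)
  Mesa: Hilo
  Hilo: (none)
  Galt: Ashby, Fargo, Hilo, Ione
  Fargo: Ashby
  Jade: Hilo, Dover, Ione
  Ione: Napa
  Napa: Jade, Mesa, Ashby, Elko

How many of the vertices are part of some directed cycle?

6

A vertex is on a directed cycle iff it belongs to a strongly connected component of size ≥ 2 (or has a self-loop).
The vertices on cycles are {Galt, Ione, Jade, Napa, Ashby, Fargo} — 6 in total.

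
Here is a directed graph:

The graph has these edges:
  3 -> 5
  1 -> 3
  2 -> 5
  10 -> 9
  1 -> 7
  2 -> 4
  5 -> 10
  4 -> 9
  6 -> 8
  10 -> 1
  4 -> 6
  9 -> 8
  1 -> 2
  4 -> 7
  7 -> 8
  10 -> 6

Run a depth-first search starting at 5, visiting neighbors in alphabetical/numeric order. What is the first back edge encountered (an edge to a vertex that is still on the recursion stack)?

2→5

DFS from 5 (visiting neighbors in alphabetical/numeric order); mark gray on enter, black on exit:
5 gray
  10 gray
    1 gray
      2 gray
        4 gray
          6 gray
            8 gray
            8 black
          6 black
          7 gray
            7→8: 8 black — skip
          7 black
          9 gray
            9→8: 8 black — skip
          9 black
        4 black
        2→5: 5 is gray → back edge
First back edge: 2 → 5.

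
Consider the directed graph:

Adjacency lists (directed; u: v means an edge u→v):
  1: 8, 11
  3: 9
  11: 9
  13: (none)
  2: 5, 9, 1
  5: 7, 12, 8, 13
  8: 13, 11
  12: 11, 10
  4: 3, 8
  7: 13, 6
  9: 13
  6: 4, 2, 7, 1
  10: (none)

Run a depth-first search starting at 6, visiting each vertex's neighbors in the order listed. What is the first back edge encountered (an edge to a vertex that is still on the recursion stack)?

DFS from 6 (visiting each vertex's neighbors in the order listed); mark gray on enter, black on exit:
6 gray
  4 gray
    3 gray
      9 gray
        13 gray
        13 black
      9 black
    3 black
    8 gray
      8→13: 13 black — skip
      11 gray
        11→9: 9 black — skip
      11 black
    8 black
  4 black
  2 gray
    5 gray
      7 gray
        7→13: 13 black — skip
        7→6: 6 is gray → back edge
First back edge: 7 → 6.

7→6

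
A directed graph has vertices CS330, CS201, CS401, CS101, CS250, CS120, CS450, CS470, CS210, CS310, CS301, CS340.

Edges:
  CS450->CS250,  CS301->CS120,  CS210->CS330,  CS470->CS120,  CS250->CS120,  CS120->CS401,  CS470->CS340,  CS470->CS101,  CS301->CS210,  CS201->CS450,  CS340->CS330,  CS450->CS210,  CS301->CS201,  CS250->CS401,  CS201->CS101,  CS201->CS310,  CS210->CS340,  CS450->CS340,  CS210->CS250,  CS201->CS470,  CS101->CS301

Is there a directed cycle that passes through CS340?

No

CS340 lies on a cycle iff there is a path from CS340 back to itself.
Exploring from CS340, it never reaches itself; equivalently, its strongly connected component is a singleton.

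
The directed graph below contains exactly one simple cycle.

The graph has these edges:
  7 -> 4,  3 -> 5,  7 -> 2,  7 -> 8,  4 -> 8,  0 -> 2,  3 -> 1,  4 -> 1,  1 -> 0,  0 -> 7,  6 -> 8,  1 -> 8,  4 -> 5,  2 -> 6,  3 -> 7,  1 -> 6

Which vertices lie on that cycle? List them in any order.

DFS with gray/black marking from 7:
7 gray
  2 gray
    6 gray
      8 gray
      8 black
    6 black
  2 black
  4 gray
    5 gray
    5 black
    1 gray
      1→8: 8 black — skip
      0 gray
        0→2: 2 black — skip
        0→7: 7 is gray → back edge
Back edge closes the cycle 7 → 4 → 1 → 0 → 7; its vertices are {0, 1, 4, 7}.

0, 1, 4, 7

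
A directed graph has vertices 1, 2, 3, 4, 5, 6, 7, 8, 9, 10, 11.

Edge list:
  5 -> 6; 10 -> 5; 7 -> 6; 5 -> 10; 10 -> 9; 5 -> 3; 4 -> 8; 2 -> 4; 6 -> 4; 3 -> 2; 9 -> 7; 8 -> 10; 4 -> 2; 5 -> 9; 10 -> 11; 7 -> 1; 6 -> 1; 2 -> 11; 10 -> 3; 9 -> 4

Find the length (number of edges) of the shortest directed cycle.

For each vertex v, BFS finds the shortest path from v back to v.
The shortest such closed walk is 10 → 5 → 10, length 2.

2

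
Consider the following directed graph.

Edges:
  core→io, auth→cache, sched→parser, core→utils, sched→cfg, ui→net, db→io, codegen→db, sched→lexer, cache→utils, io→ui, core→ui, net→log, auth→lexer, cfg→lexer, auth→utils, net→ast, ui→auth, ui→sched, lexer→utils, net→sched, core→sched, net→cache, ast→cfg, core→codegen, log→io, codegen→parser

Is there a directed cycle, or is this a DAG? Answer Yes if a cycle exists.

Yes

DFS with white/gray/black marking, starting from net:
net gray
  ast gray
    cfg gray
      lexer gray
        utils gray
        utils black
      lexer black
    cfg black
  ast black
  log gray
    io gray
      ui gray
        sched gray
          sched→lexer: lexer black — skip
          parser gray
          parser black
          sched→cfg: cfg black — skip
        sched black
        auth gray
          auth→utils: utils black — skip
          cache gray
            cache→utils: utils black — skip
          cache black
          auth→lexer: lexer black — skip
        auth black
        ui→net: net is gray → back edge
Back edge found, so a cycle exists: net → log → io → ui → net.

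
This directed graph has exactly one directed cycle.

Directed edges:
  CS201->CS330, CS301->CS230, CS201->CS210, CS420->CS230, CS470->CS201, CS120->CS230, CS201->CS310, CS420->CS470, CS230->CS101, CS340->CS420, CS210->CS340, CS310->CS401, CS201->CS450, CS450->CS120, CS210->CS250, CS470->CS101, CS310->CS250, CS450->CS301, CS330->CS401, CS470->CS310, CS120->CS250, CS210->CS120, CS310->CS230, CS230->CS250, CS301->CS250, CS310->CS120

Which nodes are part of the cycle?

DFS with gray/black marking from CS420:
CS420 gray
  CS470 gray
    CS101 gray
    CS101 black
    CS310 gray
      CS120 gray
        CS230 gray
          CS250 gray
          CS250 black
          CS230→CS101: CS101 black — skip
        CS230 black
        CS120→CS250: CS250 black — skip
      CS120 black
      CS401 gray
      CS401 black
      CS310→CS230: CS230 black — skip
      CS310→CS250: CS250 black — skip
    CS310 black
    CS201 gray
      CS201→CS310: CS310 black — skip
      CS210 gray
        CS210→CS250: CS250 black — skip
        CS340 gray
          CS340→CS420: CS420 is gray → back edge
Back edge closes the cycle CS420 → CS470 → CS201 → CS210 → CS340 → CS420; its vertices are {CS201, CS210, CS340, CS420, CS470}.

CS201, CS210, CS340, CS420, CS470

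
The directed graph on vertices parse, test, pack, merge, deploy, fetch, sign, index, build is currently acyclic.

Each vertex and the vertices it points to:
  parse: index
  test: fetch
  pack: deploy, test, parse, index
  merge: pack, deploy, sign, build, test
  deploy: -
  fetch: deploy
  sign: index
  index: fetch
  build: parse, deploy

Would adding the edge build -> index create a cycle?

Adding build→index creates a cycle iff index can already reach build.
Explore from index: no path reaches build. The graph stays acyclic.

No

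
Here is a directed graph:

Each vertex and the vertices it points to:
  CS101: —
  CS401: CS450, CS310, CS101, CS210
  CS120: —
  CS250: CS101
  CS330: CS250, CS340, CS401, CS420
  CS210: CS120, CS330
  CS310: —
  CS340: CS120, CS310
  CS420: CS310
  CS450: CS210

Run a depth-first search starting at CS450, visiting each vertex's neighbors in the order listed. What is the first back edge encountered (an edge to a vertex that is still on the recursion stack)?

CS401->CS450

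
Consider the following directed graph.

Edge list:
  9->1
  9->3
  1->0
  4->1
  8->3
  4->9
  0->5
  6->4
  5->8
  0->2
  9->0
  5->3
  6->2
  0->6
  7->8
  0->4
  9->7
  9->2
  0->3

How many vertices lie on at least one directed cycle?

A vertex is on a directed cycle iff it belongs to a strongly connected component of size ≥ 2 (or has a self-loop).
The vertices on cycles are {0, 1, 4, 6, 9} — 5 in total.

5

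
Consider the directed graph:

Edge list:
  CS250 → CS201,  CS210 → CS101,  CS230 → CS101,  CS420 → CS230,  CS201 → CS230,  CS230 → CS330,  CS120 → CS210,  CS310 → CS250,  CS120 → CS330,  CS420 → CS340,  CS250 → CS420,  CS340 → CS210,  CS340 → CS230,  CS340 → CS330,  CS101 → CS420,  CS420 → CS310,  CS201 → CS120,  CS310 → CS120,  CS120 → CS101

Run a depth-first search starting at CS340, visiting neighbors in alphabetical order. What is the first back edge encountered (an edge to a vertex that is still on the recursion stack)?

DFS from CS340 (visiting neighbors in alphabetical order); mark gray on enter, black on exit:
CS340 gray
  CS210 gray
    CS101 gray
      CS420 gray
        CS230 gray
          CS230→CS101: CS101 is gray → back edge
First back edge: CS230 → CS101.

CS230->CS101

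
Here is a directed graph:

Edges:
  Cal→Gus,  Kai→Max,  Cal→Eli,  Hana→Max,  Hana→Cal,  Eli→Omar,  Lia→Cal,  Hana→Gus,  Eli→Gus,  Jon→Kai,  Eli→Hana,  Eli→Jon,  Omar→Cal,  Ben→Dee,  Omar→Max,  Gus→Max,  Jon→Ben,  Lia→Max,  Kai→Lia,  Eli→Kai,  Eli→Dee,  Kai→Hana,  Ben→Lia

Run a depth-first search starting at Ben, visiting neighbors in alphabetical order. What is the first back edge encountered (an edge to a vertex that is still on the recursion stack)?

DFS from Ben (visiting neighbors in alphabetical order); mark gray on enter, black on exit:
Ben gray
  Dee gray
  Dee black
  Lia gray
    Cal gray
      Eli gray
        Eli→Dee: Dee black — skip
        Gus gray
          Max gray
          Max black
        Gus black
        Hana gray
          Hana→Cal: Cal is gray → back edge
First back edge: Hana → Cal.

Hana->Cal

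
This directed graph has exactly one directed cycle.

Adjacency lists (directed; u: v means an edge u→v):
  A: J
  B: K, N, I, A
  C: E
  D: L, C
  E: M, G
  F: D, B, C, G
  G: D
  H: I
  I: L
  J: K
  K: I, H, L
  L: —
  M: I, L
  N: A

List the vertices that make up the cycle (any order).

DFS with gray/black marking from C:
C gray
  E gray
    M gray
      I gray
        L gray
        L black
      I black
      M→L: L black — skip
    M black
    G gray
      D gray
        D→L: L black — skip
        D→C: C is gray → back edge
Back edge closes the cycle C → E → G → D → C; its vertices are {C, D, E, G}.

C, D, E, G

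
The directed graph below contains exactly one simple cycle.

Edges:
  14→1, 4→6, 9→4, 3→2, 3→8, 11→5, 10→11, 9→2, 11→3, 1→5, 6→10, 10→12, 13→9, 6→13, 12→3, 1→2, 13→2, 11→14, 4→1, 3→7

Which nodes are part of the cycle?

DFS with gray/black marking from 4:
4 gray
  6 gray
    10 gray
      11 gray
        14 gray
          1 gray
            2 gray
            2 black
            5 gray
            5 black
          1 black
        14 black
        3 gray
          3→2: 2 black — skip
          7 gray
          7 black
          8 gray
          8 black
        3 black
        11→5: 5 black — skip
      11 black
      12 gray
        12→3: 3 black — skip
      12 black
    10 black
    13 gray
      9 gray
        9→4: 4 is gray → back edge
Back edge closes the cycle 4 → 6 → 13 → 9 → 4; its vertices are {4, 6, 9, 13}.

4, 6, 9, 13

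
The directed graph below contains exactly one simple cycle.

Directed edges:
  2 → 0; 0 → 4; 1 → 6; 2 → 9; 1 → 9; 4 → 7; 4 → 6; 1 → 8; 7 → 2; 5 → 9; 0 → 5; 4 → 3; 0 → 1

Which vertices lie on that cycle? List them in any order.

DFS with gray/black marking from 0:
0 gray
  1 gray
    6 gray
    6 black
    8 gray
    8 black
    9 gray
    9 black
  1 black
  5 gray
    5→9: 9 black — skip
  5 black
  4 gray
    7 gray
      2 gray
        2→9: 9 black — skip
        2→0: 0 is gray → back edge
Back edge closes the cycle 0 → 4 → 7 → 2 → 0; its vertices are {0, 2, 4, 7}.

0, 2, 4, 7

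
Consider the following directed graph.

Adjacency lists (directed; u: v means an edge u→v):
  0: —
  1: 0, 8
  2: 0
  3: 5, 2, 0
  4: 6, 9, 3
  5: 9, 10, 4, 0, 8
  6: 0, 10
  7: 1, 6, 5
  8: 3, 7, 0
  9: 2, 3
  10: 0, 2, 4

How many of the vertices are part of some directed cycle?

9

A vertex is on a directed cycle iff it belongs to a strongly connected component of size ≥ 2 (or has a self-loop).
The vertices on cycles are {1, 3, 4, 5, 6, 7, 8, 9, 10} — 9 in total.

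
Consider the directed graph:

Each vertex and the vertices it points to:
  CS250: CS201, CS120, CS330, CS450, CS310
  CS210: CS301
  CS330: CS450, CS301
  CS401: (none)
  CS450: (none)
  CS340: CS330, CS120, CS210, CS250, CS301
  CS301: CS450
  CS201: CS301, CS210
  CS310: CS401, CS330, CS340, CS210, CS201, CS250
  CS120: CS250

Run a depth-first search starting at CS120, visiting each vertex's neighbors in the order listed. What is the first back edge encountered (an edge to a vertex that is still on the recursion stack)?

CS250→CS120

DFS from CS120 (visiting each vertex's neighbors in the order listed); mark gray on enter, black on exit:
CS120 gray
  CS250 gray
    CS201 gray
      CS301 gray
        CS450 gray
        CS450 black
      CS301 black
      CS210 gray
        CS210→CS301: CS301 black — skip
      CS210 black
    CS201 black
    CS250→CS120: CS120 is gray → back edge
First back edge: CS250 → CS120.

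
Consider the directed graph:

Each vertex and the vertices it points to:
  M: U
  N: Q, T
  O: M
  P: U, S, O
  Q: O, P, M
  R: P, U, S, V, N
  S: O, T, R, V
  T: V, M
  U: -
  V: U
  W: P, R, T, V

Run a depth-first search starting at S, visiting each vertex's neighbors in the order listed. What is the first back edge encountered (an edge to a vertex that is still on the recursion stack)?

P→S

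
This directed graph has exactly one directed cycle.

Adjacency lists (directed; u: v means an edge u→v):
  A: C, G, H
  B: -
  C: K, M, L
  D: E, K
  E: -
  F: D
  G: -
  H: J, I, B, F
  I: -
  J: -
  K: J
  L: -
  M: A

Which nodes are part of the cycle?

DFS with gray/black marking from A:
A gray
  C gray
    K gray
      J gray
      J black
    K black
    M gray
      M→A: A is gray → back edge
Back edge closes the cycle A → C → M → A; its vertices are {A, C, M}.

A, C, M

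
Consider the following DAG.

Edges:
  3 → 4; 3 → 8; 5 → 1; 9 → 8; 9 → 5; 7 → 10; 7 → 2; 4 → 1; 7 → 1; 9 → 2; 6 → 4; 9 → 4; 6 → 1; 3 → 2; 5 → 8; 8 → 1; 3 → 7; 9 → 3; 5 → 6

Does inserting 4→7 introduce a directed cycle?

Adding 4→7 creates a cycle iff 7 can already reach 4.
Explore from 7: no path reaches 4. The graph stays acyclic.

No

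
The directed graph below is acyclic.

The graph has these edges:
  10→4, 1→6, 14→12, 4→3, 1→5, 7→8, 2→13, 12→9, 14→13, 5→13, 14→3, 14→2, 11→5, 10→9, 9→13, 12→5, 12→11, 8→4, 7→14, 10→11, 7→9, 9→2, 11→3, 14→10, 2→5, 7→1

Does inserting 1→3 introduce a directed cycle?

Adding 1→3 creates a cycle iff 3 can already reach 1.
Explore from 3: no path reaches 1. The graph stays acyclic.

No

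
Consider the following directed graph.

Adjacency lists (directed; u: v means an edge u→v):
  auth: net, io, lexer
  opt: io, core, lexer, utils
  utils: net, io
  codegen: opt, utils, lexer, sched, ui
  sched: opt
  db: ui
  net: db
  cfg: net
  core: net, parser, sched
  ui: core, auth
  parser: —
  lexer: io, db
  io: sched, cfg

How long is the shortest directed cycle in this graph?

For each vertex v, BFS finds the shortest path from v back to v.
The shortest such closed walk is sched → opt → core → sched, length 3.

3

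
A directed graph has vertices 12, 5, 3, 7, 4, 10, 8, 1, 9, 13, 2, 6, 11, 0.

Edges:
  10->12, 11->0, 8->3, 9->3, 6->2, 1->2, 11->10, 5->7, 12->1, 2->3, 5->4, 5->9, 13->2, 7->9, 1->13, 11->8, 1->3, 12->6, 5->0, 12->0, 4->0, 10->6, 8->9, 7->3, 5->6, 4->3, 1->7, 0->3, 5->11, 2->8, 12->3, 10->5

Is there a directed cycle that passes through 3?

No

3 lies on a cycle iff there is a path from 3 back to itself.
Exploring from 3, it never reaches itself; equivalently, its strongly connected component is a singleton.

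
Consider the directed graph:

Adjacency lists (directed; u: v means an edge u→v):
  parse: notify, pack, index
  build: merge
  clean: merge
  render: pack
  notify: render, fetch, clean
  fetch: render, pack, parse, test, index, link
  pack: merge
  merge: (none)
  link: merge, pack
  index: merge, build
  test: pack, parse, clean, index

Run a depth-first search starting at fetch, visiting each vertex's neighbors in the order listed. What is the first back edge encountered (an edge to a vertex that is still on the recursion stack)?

notify→fetch

DFS from fetch (visiting each vertex's neighbors in the order listed); mark gray on enter, black on exit:
fetch gray
  render gray
    pack gray
      merge gray
      merge black
    pack black
  render black
  fetch→pack: pack black — skip
  parse gray
    notify gray
      notify→render: render black — skip
      notify→fetch: fetch is gray → back edge
First back edge: notify → fetch.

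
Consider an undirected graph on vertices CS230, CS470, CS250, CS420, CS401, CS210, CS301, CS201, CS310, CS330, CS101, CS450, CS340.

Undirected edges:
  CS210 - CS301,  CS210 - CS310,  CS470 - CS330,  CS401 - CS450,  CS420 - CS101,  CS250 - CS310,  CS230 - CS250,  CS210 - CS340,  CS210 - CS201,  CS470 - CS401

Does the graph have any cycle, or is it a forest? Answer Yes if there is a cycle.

DFS, tracking each vertex's parent; an edge to a visited non-parent vertex closes a cycle.
Start from CS250:
visit CS250 (parent –)
  visit CS310 (parent CS250)
    CS310–CS250: parent, skip
    visit CS210 (parent CS310)
      visit CS201 (parent CS210)
        CS201–CS210: parent, skip
      visit CS301 (parent CS210)
        CS301–CS210: parent, skip
      visit CS340 (parent CS210)
        CS340–CS210: parent, skip
      CS210–CS310: parent, skip
  visit CS230 (parent CS250)
    CS230–CS250: parent, skip
visit CS470 (parent –)
  visit CS401 (parent CS470)
    CS401–CS470: parent, skip
    visit CS450 (parent CS401)
      CS450–CS401: parent, skip
  visit CS330 (parent CS470)
    CS330–CS470: parent, skip
visit CS420 (parent –)
  visit CS101 (parent CS420)
    CS101–CS420: parent, skip
No non-parent visited neighbor found — the graph is a forest.

No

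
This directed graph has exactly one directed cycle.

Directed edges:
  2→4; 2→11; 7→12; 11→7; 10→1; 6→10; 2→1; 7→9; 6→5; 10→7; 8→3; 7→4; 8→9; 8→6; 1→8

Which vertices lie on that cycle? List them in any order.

1, 6, 8, 10

DFS with gray/black marking from 1:
1 gray
  8 gray
    6 gray
      5 gray
      5 black
      10 gray
        7 gray
          4 gray
          4 black
          12 gray
          12 black
          9 gray
          9 black
        7 black
        10→1: 1 is gray → back edge
Back edge closes the cycle 1 → 8 → 6 → 10 → 1; its vertices are {1, 6, 8, 10}.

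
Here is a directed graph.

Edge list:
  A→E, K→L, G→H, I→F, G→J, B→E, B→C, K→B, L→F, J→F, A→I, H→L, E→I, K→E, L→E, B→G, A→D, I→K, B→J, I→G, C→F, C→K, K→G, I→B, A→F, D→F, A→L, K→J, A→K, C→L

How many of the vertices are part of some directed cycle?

8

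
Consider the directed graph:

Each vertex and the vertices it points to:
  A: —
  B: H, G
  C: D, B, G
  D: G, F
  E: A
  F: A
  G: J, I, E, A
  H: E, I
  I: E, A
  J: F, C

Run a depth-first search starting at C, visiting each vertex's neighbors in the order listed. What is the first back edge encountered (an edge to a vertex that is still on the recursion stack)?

J→C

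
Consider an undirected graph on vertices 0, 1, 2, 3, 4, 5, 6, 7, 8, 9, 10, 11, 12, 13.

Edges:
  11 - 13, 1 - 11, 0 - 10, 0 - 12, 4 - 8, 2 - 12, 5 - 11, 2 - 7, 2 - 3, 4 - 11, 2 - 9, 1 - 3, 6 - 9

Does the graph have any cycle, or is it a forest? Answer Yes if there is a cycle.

No

DFS, tracking each vertex's parent; an edge to a visited non-parent vertex closes a cycle.
Start from 13:
visit 13 (parent –)
  visit 11 (parent 13)
    11–13: parent, skip
    visit 4 (parent 11)
      4–11: parent, skip
      visit 8 (parent 4)
        8–4: parent, skip
    visit 1 (parent 11)
      1–11: parent, skip
      visit 3 (parent 1)
        visit 2 (parent 3)
          2–3: parent, skip
          visit 12 (parent 2)
            12–2: parent, skip
            visit 0 (parent 12)
              visit 10 (parent 0)
                10–0: parent, skip
              0–12: parent, skip
          visit 7 (parent 2)
            7–2: parent, skip
          visit 9 (parent 2)
            visit 6 (parent 9)
              6–9: parent, skip
            9–2: parent, skip
        3–1: parent, skip
    visit 5 (parent 11)
      5–11: parent, skip
No non-parent visited neighbor found — the graph is a forest.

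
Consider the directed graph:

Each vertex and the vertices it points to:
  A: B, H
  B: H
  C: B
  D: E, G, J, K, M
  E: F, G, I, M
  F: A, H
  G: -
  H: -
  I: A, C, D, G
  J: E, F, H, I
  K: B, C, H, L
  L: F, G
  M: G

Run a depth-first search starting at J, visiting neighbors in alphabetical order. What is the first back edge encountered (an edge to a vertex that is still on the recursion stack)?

D->E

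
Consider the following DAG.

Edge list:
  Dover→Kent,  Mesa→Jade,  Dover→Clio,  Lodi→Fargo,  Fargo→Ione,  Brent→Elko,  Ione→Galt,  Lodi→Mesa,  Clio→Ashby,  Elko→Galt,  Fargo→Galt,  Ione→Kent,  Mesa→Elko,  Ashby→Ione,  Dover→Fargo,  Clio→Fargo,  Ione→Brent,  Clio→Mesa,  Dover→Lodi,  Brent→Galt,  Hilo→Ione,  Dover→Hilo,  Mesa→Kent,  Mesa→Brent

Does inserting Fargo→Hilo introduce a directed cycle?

Adding Fargo→Hilo creates a cycle iff Hilo can already reach Fargo.
Explore from Hilo: no path reaches Fargo. The graph stays acyclic.

No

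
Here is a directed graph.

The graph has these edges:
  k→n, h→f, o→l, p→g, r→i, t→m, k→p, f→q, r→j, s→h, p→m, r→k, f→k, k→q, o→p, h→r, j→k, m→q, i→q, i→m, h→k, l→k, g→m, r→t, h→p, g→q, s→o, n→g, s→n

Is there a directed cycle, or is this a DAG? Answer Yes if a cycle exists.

DFS with white/gray/black marking, starting from h:
h gray
  k gray
    q gray
    q black
    n gray
      g gray
        g→q: q black — skip
        m gray
          m→q: q black — skip
        m black
      g black
    n black
    p gray
      p→m: m black — skip
      p→g: g black — skip
    p black
  k black
  r gray
    i gray
      i→m: m black — skip
      i→q: q black — skip
    i black
    j gray
      j→k: k black — skip
    j black
    t gray
      t→m: m black — skip
    t black
    r→k: k black — skip
  r black
  h→p: p black — skip
  f gray
    f→k: k black — skip
    f→q: q black — skip
  f black
h black
l gray
  l→k: k black — skip
l black
o gray
  o→l: l black — skip
  o→p: p black — skip
o black
s gray
  s→o: o black — skip
  s→n: n black — skip
  s→h: h black — skip
s black
Every edge goes to a white or black vertex — no back edge, so the graph is acyclic.

No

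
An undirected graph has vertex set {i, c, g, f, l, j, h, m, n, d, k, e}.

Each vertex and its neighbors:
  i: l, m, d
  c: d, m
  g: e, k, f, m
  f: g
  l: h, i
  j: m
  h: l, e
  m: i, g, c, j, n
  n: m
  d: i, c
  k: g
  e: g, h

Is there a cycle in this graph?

DFS, tracking each vertex's parent; an edge to a visited non-parent vertex closes a cycle.
Start from i:
visit i (parent –)
  visit l (parent i)
    visit h (parent l)
      h–l: parent, skip
      visit e (parent h)
        visit g (parent e)
          g–e: parent, skip
          visit k (parent g)
            k–g: parent, skip
          visit f (parent g)
            f–g: parent, skip
          visit m (parent g)
            m–i: i visited and ≠ parent → cycle
Cycle: i – l – h – e – g – m – i.

Yes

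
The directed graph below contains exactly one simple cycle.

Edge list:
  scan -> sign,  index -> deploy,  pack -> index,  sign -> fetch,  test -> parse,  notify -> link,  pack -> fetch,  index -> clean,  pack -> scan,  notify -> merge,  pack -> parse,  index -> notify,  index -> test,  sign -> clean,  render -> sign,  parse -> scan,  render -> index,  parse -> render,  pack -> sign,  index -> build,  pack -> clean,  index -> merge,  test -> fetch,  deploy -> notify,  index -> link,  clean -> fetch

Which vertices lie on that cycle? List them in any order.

test, index, parse, render

DFS with gray/black marking from index:
index gray
  notify gray
    merge gray
    merge black
    link gray
    link black
  notify black
  clean gray
    fetch gray
    fetch black
  clean black
  build gray
  build black
  index→merge: merge black — skip
  deploy gray
    deploy→notify: notify black — skip
  deploy black
  index→link: link black — skip
  test gray
    parse gray
      render gray
        render→index: index is gray → back edge
Back edge closes the cycle index → test → parse → render → index; its vertices are {test, index, parse, render}.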